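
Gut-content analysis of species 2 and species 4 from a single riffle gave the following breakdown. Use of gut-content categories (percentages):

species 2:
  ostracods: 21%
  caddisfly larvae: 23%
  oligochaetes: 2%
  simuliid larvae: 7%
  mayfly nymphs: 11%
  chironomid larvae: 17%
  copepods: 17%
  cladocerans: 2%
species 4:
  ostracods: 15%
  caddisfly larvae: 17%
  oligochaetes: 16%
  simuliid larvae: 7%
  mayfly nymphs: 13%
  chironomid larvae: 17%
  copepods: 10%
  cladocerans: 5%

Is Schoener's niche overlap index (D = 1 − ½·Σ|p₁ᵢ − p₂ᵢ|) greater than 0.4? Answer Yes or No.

Convert percentages to proportions (divide by 100).
Σ|p₁ᵢ − p₂ᵢ| = 0.06 + 0.06 + 0.14 + 0.00 + 0.02 + 0.00 + 0.07 + 0.03 = 0.38
D = 1 − ½ × 0.38 = 1 − 0.190 = 0.8100
D = 0.8100 > 0.4 → Yes.

Yes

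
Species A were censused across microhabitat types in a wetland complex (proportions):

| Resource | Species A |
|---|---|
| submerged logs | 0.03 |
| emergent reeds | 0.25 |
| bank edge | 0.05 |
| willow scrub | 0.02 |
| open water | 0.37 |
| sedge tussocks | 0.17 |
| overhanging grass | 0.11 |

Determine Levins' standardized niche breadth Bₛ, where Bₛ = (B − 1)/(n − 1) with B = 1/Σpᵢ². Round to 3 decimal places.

0.516

Σpᵢ² = 0.03² + 0.25² + 0.05² + 0.02² + 0.37² + 0.17² + 0.11² = 0.0009 + 0.0625 + 0.0025 + 0.0004 + 0.1369 + 0.0289 + 0.0121 = 0.2442
B = 1 / 0.2442 = 4.09500
Bₛ = (B − 1)/(n − 1) = (4.09500 − 1)/(7 − 1) = 3.09500/6 = 0.51583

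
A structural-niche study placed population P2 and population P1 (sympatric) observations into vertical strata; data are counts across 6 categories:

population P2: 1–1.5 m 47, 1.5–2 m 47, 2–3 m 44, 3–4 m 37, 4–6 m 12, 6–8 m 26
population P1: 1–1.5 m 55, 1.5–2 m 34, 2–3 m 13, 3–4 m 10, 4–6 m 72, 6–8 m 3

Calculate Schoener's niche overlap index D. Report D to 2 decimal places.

Proportions for population P2 (n=213): 47/213=0.2207, 47/213=0.2207, 44/213=0.2066, 37/213=0.1737, 12/213=0.0563, 26/213=0.1221
Proportions for population P1 (n=187): 55/187=0.2941, 34/187=0.1818, 13/187=0.0695, 10/187=0.0535, 72/187=0.3850, 3/187=0.0160
Σ|p₁ᵢ − p₂ᵢ| = 0.0734 + 0.0389 + 0.1371 + 0.1202 + 0.3287 + 0.1061 = 0.8044
D = 1 − ½ × 0.8044 = 1 − 0.40220 = 0.59780

0.60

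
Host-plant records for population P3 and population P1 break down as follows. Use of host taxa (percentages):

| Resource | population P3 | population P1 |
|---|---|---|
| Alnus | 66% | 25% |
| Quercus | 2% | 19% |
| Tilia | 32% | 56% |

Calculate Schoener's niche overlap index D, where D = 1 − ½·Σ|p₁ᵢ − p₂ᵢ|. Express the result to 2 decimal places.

0.59

Convert percentages to proportions (divide by 100).
Σ|p₁ᵢ − p₂ᵢ| = 0.41 + 0.17 + 0.24 = 0.82
D = 1 − ½ × 0.82 = 1 − 0.410 = 0.5900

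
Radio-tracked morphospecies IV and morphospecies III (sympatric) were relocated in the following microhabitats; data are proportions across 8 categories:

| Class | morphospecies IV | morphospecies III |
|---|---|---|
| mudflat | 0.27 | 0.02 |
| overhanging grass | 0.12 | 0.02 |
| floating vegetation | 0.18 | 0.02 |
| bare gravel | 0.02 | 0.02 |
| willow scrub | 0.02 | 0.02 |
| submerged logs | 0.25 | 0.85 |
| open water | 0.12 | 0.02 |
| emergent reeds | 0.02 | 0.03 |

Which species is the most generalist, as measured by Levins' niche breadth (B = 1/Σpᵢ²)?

morphospecies IV

Σp_IVᵢ² = 0.27² + 0.12² + 0.18² + 0.02² + 0.02² + 0.25² + 0.12² + 0.02² = 0.0729 + 0.0144 + 0.0324 + 0.0004 + 0.0004 + 0.0625 + 0.0144 + 0.0004 = 0.1978
B_IV = 1 / 0.1978 = 5.0556
Σp_IIIᵢ² = 0.02² + 0.02² + 0.02² + 0.02² + 0.02² + 0.85² + 0.02² + 0.03² = 0.0004 + 0.0004 + 0.0004 + 0.0004 + 0.0004 + 0.7225 + 0.0004 + 0.0009 = 0.7258
B_III = 1 / 0.7258 = 1.3778
Highest B → broadest niche (most generalist): morphospecies IV (B = 5.06).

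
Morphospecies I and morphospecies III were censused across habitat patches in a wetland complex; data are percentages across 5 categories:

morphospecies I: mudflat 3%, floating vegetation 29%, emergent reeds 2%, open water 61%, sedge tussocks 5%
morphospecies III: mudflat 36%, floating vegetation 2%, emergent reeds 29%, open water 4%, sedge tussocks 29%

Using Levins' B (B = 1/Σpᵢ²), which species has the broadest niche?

Convert percentages to proportions (divide by 100).
Σp_Iᵢ² = 0.03² + 0.29² + 0.02² + 0.61² + 0.05² = 0.0009 + 0.0841 + 0.0004 + 0.3721 + 0.0025 = 0.4600
B_I = 1 / 0.4600 = 2.1739
Σp_IIIᵢ² = 0.36² + 0.02² + 0.29² + 0.04² + 0.29² = 0.1296 + 0.0004 + 0.0841 + 0.0016 + 0.0841 = 0.2998
B_III = 1 / 0.2998 = 3.3356
Highest B → broadest niche (most generalist): morphospecies III (B = 3.34).

morphospecies III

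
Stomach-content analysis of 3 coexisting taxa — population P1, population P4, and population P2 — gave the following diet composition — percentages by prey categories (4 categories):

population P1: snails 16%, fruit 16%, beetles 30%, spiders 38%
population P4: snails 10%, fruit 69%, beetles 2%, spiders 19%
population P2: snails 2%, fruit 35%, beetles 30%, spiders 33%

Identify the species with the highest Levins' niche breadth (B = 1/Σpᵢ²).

population P1

Convert percentages to proportions (divide by 100).
Σp_P1ᵢ² = 0.16² + 0.16² + 0.30² + 0.38² = 0.0256 + 0.0256 + 0.0900 + 0.1444 = 0.2856
B_P1 = 1 / 0.2856 = 3.5014
Σp_P4ᵢ² = 0.10² + 0.69² + 0.02² + 0.19² = 0.0100 + 0.4761 + 0.0004 + 0.0361 = 0.5226
B_P4 = 1 / 0.5226 = 1.9135
Σp_P2ᵢ² = 0.02² + 0.35² + 0.30² + 0.33² = 0.0004 + 0.1225 + 0.0900 + 0.1089 = 0.3218
B_P2 = 1 / 0.3218 = 3.1075
Highest B → broadest niche (most generalist): population P1 (B = 3.50).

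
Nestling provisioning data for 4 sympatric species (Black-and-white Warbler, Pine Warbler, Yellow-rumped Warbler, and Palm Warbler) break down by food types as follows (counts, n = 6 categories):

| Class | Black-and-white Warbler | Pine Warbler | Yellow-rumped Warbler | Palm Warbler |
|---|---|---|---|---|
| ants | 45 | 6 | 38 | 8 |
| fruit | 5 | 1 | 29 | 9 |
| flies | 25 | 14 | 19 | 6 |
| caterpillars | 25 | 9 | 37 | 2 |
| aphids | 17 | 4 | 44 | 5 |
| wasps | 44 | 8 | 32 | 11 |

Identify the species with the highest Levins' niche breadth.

Yellow-rumped Warbler

Proportions for Black-and-white Warbler (n=161): 45/161=0.2795, 5/161=0.0311, 25/161=0.1553, 25/161=0.1553, 17/161=0.1056, 44/161=0.2733
Proportions for Pine Warbler (n=42): 6/42=0.1429, 1/42=0.0238, 14/42=0.3333, 9/42=0.2143, 4/42=0.0952, 8/42=0.1905
Proportions for Yellow-rumped Warbler (n=199): 38/199=0.1910, 29/199=0.1457, 19/199=0.0955, 37/199=0.1859, 44/199=0.2211, 32/199=0.1608
Proportions for Palm Warbler (n=41): 8/41=0.1951, 9/41=0.2195, 6/41=0.1463, 2/41=0.0488, 5/41=0.1220, 11/41=0.2683
Σp_Blacᵢ² = 0.2795² + 0.0311² + 0.1553² + 0.1553² + 0.1056² + 0.2733² = 0.078120 + 0.000967 + 0.024118 + 0.024118 + 0.011151 + 0.074693 = 0.213167
B_Blac = 1 / 0.213167 = 4.6912
Σp_Pineᵢ² = 0.1429² + 0.0238² + 0.3333² + 0.2143² + 0.0952² + 0.1905² = 0.020420 + 0.000566 + 0.111089 + 0.045924 + 0.009063 + 0.036290 = 0.223352
B_Pine = 1 / 0.223352 = 4.4772
Σp_Yellᵢ² = 0.1910² + 0.1457² + 0.0955² + 0.1859² + 0.2211² + 0.1608² = 0.036481 + 0.021228 + 0.009120 + 0.034559 + 0.048885 + 0.025857 = 0.176130
B_Yell = 1 / 0.176130 = 5.6776
Σp_Palmᵢ² = 0.1951² + 0.2195² + 0.1463² + 0.0488² + 0.1220² + 0.2683² = 0.038064 + 0.048180 + 0.021404 + 0.002381 + 0.014884 + 0.071985 = 0.196898
B_Palm = 1 / 0.196898 = 5.0788
Highest B → broadest niche (most generalist): Yellow-rumped Warbler (B = 5.68).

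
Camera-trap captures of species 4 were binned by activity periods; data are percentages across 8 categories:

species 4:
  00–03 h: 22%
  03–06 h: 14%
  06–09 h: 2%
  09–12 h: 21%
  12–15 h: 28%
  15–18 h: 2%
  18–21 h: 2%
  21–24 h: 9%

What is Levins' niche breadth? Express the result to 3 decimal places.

Convert percentages to proportions (divide by 100).
Σpᵢ² = 0.22² + 0.14² + 0.02² + 0.21² + 0.28² + 0.02² + 0.02² + 0.09² = 0.0484 + 0.0196 + 0.0004 + 0.0441 + 0.0784 + 0.0004 + 0.0004 + 0.0081 = 0.1998
B = 1 / 0.1998 = 5.00501

5.005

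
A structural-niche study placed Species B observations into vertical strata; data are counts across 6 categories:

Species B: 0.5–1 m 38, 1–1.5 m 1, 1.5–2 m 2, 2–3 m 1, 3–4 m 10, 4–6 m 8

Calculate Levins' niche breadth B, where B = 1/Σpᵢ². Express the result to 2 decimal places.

2.23

Proportions for Species B (n=60): 38/60=0.6333, 1/60=0.0167, 2/60=0.0333, 1/60=0.0167, 10/60=0.1667, 8/60=0.1333
Σpᵢ² = 0.6333² + 0.0167² + 0.0333² + 0.0167² + 0.1667² + 0.1333² = 0.401069 + 0.000279 + 0.001109 + 0.000279 + 0.027789 + 0.017769 = 0.448294
B = 1 / 0.448294 = 2.2307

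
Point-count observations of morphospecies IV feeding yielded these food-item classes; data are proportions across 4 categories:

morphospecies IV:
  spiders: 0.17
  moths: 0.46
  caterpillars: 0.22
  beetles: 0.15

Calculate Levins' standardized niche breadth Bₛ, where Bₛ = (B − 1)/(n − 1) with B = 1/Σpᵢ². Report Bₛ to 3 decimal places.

0.737

Σpᵢ² = 0.17² + 0.46² + 0.22² + 0.15² = 0.0289 + 0.2116 + 0.0484 + 0.0225 = 0.3114
B = 1 / 0.3114 = 3.21130
Bₛ = (B − 1)/(n − 1) = (3.21130 − 1)/(4 − 1) = 2.21130/3 = 0.73710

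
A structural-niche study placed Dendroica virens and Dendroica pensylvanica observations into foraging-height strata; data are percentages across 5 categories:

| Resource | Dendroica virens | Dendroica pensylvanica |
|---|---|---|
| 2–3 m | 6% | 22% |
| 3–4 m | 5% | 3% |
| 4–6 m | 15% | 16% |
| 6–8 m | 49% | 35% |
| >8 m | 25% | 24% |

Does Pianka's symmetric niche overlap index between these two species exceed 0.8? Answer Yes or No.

Convert percentages to proportions (divide by 100).
Σ p₁ᵢp₂ᵢ = 0.0132 + 0.0015 + 0.0240 + 0.1715 + 0.0600 = 0.2702
Σp_1ᵢ² = 0.06² + 0.05² + 0.15² + 0.49² + 0.25² = 0.0036 + 0.0025 + 0.0225 + 0.2401 + 0.0625 = 0.3312
Σp_2ᵢ² = 0.22² + 0.03² + 0.16² + 0.35² + 0.24² = 0.0484 + 0.0009 + 0.0256 + 0.1225 + 0.0576 = 0.2550
O = 0.2702 / √(0.3312 × 0.2550) = 0.2702 / 0.29061 = 0.9298
O = 0.9298 > 0.8 → Yes.

Yes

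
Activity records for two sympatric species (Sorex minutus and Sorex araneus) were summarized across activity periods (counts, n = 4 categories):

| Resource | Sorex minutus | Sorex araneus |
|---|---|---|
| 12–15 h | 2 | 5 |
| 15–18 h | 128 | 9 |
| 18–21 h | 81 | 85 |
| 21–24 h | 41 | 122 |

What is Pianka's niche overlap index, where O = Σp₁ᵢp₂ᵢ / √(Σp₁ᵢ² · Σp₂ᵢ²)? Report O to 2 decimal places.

Proportions for Sorex minutus (n=252): 2/252=0.0079, 128/252=0.5079, 81/252=0.3214, 41/252=0.1627
Proportions for Sorex araneus (n=221): 5/221=0.0226, 9/221=0.0407, 85/221=0.3846, 122/221=0.5520
Σ p₁ᵢp₂ᵢ = 0.000179 + 0.020672 + 0.123610 + 0.089810 = 0.234271
Σp_1ᵢ² = 0.0079² + 0.5079² + 0.3214² + 0.1627² = 0.000062 + 0.257962 + 0.103298 + 0.026471 = 0.387793
Σp_2ᵢ² = 0.0226² + 0.0407² + 0.3846² + 0.5520² = 0.000511 + 0.001656 + 0.147917 + 0.304704 = 0.454788
O = 0.234271 / √(0.387793 × 0.454788) = 0.234271 / 0.4199567 = 0.5578

0.56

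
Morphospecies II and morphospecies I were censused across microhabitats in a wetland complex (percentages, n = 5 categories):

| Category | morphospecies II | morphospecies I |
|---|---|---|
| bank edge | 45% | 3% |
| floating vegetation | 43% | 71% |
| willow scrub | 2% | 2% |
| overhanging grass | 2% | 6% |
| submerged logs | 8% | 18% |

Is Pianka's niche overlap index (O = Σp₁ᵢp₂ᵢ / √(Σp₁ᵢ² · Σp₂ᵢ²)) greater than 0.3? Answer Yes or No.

Convert percentages to proportions (divide by 100).
Σ p₁ᵢp₂ᵢ = 0.0135 + 0.3053 + 0.0004 + 0.0012 + 0.0144 = 0.3348
Σp_1ᵢ² = 0.45² + 0.43² + 0.02² + 0.02² + 0.08² = 0.2025 + 0.1849 + 0.0004 + 0.0004 + 0.0064 = 0.3946
Σp_2ᵢ² = 0.03² + 0.71² + 0.02² + 0.06² + 0.18² = 0.0009 + 0.5041 + 0.0004 + 0.0036 + 0.0324 = 0.5414
O = 0.3348 / √(0.3946 × 0.5414) = 0.3348 / 0.46221 = 0.7243
O = 0.7243 > 0.3 → Yes.

Yes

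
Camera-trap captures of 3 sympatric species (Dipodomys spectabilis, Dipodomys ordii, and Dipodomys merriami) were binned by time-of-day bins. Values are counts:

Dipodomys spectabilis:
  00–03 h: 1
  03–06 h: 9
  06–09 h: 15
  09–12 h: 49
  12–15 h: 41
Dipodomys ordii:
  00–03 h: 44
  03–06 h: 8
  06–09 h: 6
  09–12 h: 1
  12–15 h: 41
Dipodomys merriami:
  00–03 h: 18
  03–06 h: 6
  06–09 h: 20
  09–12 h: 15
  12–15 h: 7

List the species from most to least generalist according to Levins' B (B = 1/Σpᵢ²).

Proportions for Dipodomys spectabilis (n=115): 1/115=0.0087, 9/115=0.0783, 15/115=0.1304, 49/115=0.4261, 41/115=0.3565
Proportions for Dipodomys ordii (n=100): 44/100=0.4400, 8/100=0.0800, 6/100=0.0600, 1/100=0.0100, 41/100=0.4100
Proportions for Dipodomys merriami (n=66): 18/66=0.2727, 6/66=0.0909, 20/66=0.3030, 15/66=0.2273, 7/66=0.1061
Σp_specᵢ² = 0.0087² + 0.0783² + 0.1304² + 0.4261² + 0.3565² = 0.000076 + 0.006131 + 0.017004 + 0.181561 + 0.127092 = 0.331864
B_spec = 1 / 0.331864 = 3.0133
Σp_ordiᵢ² = 0.4400² + 0.0800² + 0.0600² + 0.0100² + 0.4100² = 0.193600 + 0.006400 + 0.003600 + 0.000100 + 0.168100 = 0.371800
B_ordi = 1 / 0.371800 = 2.6896
Σp_merrᵢ² = 0.2727² + 0.0909² + 0.3030² + 0.2273² + 0.1061² = 0.074365 + 0.008263 + 0.091809 + 0.051665 + 0.011257 = 0.237359
B_merr = 1 / 0.237359 = 4.2130
Ranking by B (broadest → narrowest): Dipodomys merriami (4.21) > Dipodomys spectabilis (3.01) > Dipodomys ordii (2.69)

Dipodomys merriami > Dipodomys spectabilis > Dipodomys ordii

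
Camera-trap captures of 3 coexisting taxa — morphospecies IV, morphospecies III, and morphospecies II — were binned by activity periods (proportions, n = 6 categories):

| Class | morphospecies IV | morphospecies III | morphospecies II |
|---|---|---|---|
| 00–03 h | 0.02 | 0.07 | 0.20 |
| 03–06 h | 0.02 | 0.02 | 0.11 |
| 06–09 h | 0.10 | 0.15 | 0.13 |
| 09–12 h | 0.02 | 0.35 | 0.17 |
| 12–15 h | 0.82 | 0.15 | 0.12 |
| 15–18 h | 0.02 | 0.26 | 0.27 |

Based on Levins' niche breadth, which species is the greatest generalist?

Σp_IVᵢ² = 0.02² + 0.02² + 0.10² + 0.02² + 0.82² + 0.02² = 0.0004 + 0.0004 + 0.0100 + 0.0004 + 0.6724 + 0.0004 = 0.6840
B_IV = 1 / 0.6840 = 1.4620
Σp_IIIᵢ² = 0.07² + 0.02² + 0.15² + 0.35² + 0.15² + 0.26² = 0.0049 + 0.0004 + 0.0225 + 0.1225 + 0.0225 + 0.0676 = 0.2404
B_III = 1 / 0.2404 = 4.1597
Σp_IIᵢ² = 0.20² + 0.11² + 0.13² + 0.17² + 0.12² + 0.27² = 0.0400 + 0.0121 + 0.0169 + 0.0289 + 0.0144 + 0.0729 = 0.1852
B_II = 1 / 0.1852 = 5.3996
Highest B → broadest niche (most generalist): morphospecies II (B = 5.40).

morphospecies II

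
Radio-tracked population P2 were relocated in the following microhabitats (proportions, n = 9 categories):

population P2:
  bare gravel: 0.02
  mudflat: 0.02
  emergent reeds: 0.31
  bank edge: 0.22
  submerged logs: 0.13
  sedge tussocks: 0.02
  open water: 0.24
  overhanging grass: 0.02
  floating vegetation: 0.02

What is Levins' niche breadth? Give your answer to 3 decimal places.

Σpᵢ² = 0.02² + 0.02² + 0.31² + 0.22² + 0.13² + 0.02² + 0.24² + 0.02² + 0.02² = 0.0004 + 0.0004 + 0.0961 + 0.0484 + 0.0169 + 0.0004 + 0.0576 + 0.0004 + 0.0004 = 0.2210
B = 1 / 0.2210 = 4.52489

4.525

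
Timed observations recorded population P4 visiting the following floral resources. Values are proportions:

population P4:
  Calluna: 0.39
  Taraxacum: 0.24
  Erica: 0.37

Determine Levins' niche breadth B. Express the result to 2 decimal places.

2.89

Σpᵢ² = 0.39² + 0.24² + 0.37² = 0.1521 + 0.0576 + 0.1369 = 0.3466
B = 1 / 0.3466 = 2.8852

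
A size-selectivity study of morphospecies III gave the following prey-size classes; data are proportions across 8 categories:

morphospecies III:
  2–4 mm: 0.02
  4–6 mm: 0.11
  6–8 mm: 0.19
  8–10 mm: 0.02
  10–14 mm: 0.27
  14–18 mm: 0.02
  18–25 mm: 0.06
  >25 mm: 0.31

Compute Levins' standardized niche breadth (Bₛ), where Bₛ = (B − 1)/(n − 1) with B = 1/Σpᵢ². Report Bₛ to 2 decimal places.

Σpᵢ² = 0.02² + 0.11² + 0.19² + 0.02² + 0.27² + 0.02² + 0.06² + 0.31² = 0.0004 + 0.0121 + 0.0361 + 0.0004 + 0.0729 + 0.0004 + 0.0036 + 0.0961 = 0.2220
B = 1 / 0.2220 = 4.5045
Bₛ = (B − 1)/(n − 1) = (4.5045 − 1)/(8 − 1) = 3.5045/7 = 0.5006

0.50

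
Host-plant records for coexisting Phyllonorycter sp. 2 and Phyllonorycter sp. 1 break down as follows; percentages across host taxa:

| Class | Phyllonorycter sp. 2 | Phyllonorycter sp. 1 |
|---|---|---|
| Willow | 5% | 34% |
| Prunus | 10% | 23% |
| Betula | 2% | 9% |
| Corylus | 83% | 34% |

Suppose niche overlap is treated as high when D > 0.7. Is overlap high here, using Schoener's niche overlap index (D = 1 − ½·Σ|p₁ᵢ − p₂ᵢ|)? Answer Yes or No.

No

Convert percentages to proportions (divide by 100).
Σ|p₁ᵢ − p₂ᵢ| = 0.29 + 0.13 + 0.07 + 0.49 = 0.98
D = 1 − ½ × 0.98 = 1 − 0.490 = 0.5100
D = 0.5100 < 0.7 → No.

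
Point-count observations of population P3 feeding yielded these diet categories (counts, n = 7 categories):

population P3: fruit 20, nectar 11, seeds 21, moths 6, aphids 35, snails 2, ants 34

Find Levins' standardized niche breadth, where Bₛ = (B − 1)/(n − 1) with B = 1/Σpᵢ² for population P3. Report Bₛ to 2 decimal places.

Proportions for population P3 (n=129): 20/129=0.1550, 11/129=0.0853, 21/129=0.1628, 6/129=0.0465, 35/129=0.2713, 2/129=0.0155, 34/129=0.2636
Σpᵢ² = 0.1550² + 0.0853² + 0.1628² + 0.0465² + 0.2713² + 0.0155² + 0.2636² = 0.024025 + 0.007276 + 0.026504 + 0.002162 + 0.073604 + 0.000240 + 0.069485 = 0.203296
B = 1 / 0.203296 = 4.9189
Bₛ = (B − 1)/(n − 1) = (4.9189 − 1)/(7 − 1) = 3.9189/6 = 0.6532

0.65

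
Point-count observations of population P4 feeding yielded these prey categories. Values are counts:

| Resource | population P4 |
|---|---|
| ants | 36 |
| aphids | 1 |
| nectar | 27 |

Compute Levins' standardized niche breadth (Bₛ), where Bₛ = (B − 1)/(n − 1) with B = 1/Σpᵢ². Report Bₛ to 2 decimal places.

Proportions for population P4 (n=64): 36/64=0.5625, 1/64=0.0156, 27/64=0.4219
Σpᵢ² = 0.5625² + 0.0156² + 0.4219² = 0.316406 + 0.000243 + 0.178000 = 0.494649
B = 1 / 0.494649 = 2.0216
Bₛ = (B − 1)/(n − 1) = (2.0216 − 1)/(3 − 1) = 1.0216/2 = 0.5108

0.51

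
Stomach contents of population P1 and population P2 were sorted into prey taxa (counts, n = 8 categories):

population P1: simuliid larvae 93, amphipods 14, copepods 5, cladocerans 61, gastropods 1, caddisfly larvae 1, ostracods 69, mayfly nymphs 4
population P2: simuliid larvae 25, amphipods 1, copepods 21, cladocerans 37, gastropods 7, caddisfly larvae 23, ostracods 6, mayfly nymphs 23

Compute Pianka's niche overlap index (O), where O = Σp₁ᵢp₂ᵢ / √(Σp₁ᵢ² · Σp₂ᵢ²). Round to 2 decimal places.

Proportions for population P1 (n=248): 93/248=0.3750, 14/248=0.0565, 5/248=0.0202, 61/248=0.2460, 1/248=0.0040, 1/248=0.0040, 69/248=0.2782, 4/248=0.0161
Proportions for population P2 (n=143): 25/143=0.1748, 1/143=0.0070, 21/143=0.1469, 37/143=0.2587, 7/143=0.0490, 23/143=0.1608, 6/143=0.0420, 23/143=0.1608
Σ p₁ᵢp₂ᵢ = 0.065550 + 0.000396 + 0.002967 + 0.063640 + 0.000196 + 0.000643 + 0.011684 + 0.002589 = 0.147665
Σp_1ᵢ² = 0.3750² + 0.0565² + 0.0202² + 0.2460² + 0.0040² + 0.0040² + 0.2782² + 0.0161² = 0.140625 + 0.003192 + 0.000408 + 0.060516 + 0.000016 + 0.000016 + 0.077395 + 0.000259 = 0.282427
Σp_2ᵢ² = 0.1748² + 0.0070² + 0.1469² + 0.2587² + 0.0490² + 0.1608² + 0.0420² + 0.1608² = 0.030555 + 0.000049 + 0.021580 + 0.066926 + 0.002401 + 0.025857 + 0.001764 + 0.025857 = 0.174989
O = 0.147665 / √(0.282427 × 0.174989) = 0.147665 / 0.2223097 = 0.6642

0.66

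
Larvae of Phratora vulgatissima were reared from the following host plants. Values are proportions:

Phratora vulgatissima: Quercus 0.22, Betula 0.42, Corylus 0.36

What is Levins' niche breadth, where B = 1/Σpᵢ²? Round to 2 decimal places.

2.82

Σpᵢ² = 0.22² + 0.42² + 0.36² = 0.0484 + 0.1764 + 0.1296 = 0.3544
B = 1 / 0.3544 = 2.8217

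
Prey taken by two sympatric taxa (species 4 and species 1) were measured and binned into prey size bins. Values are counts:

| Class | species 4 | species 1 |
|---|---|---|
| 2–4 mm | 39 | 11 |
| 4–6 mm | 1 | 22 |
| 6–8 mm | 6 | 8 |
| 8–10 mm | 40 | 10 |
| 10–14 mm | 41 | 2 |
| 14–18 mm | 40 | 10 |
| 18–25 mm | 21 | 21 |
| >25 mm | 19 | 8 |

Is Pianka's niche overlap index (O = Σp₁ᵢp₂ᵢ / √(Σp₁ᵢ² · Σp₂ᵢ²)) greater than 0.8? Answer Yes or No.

No

Proportions for species 4 (n=207): 39/207=0.1884, 1/207=0.0048, 6/207=0.0290, 40/207=0.1932, 41/207=0.1981, 40/207=0.1932, 21/207=0.1014, 19/207=0.0918
Proportions for species 1 (n=92): 11/92=0.1196, 22/92=0.2391, 8/92=0.0870, 10/92=0.1087, 2/92=0.0217, 10/92=0.1087, 21/92=0.2283, 8/92=0.0870
Σ p₁ᵢp₂ᵢ = 0.022533 + 0.001148 + 0.002523 + 0.021001 + 0.004299 + 0.021001 + 0.023150 + 0.007987 = 0.103642
Σp_1ᵢ² = 0.1884² + 0.0048² + 0.0290² + 0.1932² + 0.1981² + 0.1932² + 0.1014² + 0.0918² = 0.035495 + 0.000023 + 0.000841 + 0.037326 + 0.039244 + 0.037326 + 0.010282 + 0.008427 = 0.168964
Σp_2ᵢ² = 0.1196² + 0.2391² + 0.0870² + 0.1087² + 0.0217² + 0.1087² + 0.2283² + 0.0870² = 0.014304 + 0.057169 + 0.007569 + 0.011816 + 0.000471 + 0.011816 + 0.052121 + 0.007569 = 0.162835
O = 0.103642 / √(0.168964 × 0.162835) = 0.103642 / 0.1658712 = 0.6248
O = 0.6248 < 0.8 → No.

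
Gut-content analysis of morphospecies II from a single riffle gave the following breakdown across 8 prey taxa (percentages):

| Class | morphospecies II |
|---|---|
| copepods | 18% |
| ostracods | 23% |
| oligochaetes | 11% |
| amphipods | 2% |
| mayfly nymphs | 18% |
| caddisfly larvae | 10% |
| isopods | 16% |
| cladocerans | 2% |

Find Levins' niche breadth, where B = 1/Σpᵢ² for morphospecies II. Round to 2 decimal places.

6.02

Convert percentages to proportions (divide by 100).
Σpᵢ² = 0.18² + 0.23² + 0.11² + 0.02² + 0.18² + 0.10² + 0.16² + 0.02² = 0.0324 + 0.0529 + 0.0121 + 0.0004 + 0.0324 + 0.0100 + 0.0256 + 0.0004 = 0.1662
B = 1 / 0.1662 = 6.0168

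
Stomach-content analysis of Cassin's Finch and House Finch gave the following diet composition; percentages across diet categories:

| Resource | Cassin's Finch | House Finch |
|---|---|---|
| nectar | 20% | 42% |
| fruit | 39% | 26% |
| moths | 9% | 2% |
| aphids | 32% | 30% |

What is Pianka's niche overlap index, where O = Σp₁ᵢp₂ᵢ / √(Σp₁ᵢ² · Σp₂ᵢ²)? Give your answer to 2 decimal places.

0.89

Convert percentages to proportions (divide by 100).
Σ p₁ᵢp₂ᵢ = 0.0840 + 0.1014 + 0.0018 + 0.0960 = 0.2832
Σp_1ᵢ² = 0.20² + 0.39² + 0.09² + 0.32² = 0.0400 + 0.1521 + 0.0081 + 0.1024 = 0.3026
Σp_2ᵢ² = 0.42² + 0.26² + 0.02² + 0.30² = 0.1764 + 0.0676 + 0.0004 + 0.0900 = 0.3344
O = 0.2832 / √(0.3026 × 0.3344) = 0.2832 / 0.31810 = 0.8903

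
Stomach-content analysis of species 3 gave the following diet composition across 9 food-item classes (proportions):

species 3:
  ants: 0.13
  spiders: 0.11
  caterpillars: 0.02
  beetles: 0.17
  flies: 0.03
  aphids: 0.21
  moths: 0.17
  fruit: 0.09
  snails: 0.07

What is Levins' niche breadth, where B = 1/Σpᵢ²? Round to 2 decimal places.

Σpᵢ² = 0.13² + 0.11² + 0.02² + 0.17² + 0.03² + 0.21² + 0.17² + 0.09² + 0.07² = 0.0169 + 0.0121 + 0.0004 + 0.0289 + 0.0009 + 0.0441 + 0.0289 + 0.0081 + 0.0049 = 0.1452
B = 1 / 0.1452 = 6.8871

6.89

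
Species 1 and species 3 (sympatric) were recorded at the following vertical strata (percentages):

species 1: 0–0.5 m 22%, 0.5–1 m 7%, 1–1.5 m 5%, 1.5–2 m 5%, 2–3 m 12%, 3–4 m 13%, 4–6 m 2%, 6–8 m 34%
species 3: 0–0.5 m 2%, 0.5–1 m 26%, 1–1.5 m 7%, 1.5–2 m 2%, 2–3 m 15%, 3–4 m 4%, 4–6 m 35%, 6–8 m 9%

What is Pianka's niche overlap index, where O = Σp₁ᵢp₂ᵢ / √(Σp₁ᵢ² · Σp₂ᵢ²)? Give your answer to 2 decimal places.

0.41

Convert percentages to proportions (divide by 100).
Σ p₁ᵢp₂ᵢ = 0.0044 + 0.0182 + 0.0035 + 0.0010 + 0.0180 + 0.0052 + 0.0070 + 0.0306 = 0.0879
Σp_1ᵢ² = 0.22² + 0.07² + 0.05² + 0.05² + 0.12² + 0.13² + 0.02² + 0.34² = 0.0484 + 0.0049 + 0.0025 + 0.0025 + 0.0144 + 0.0169 + 0.0004 + 0.1156 = 0.2056
Σp_2ᵢ² = 0.02² + 0.26² + 0.07² + 0.02² + 0.15² + 0.04² + 0.35² + 0.09² = 0.0004 + 0.0676 + 0.0049 + 0.0004 + 0.0225 + 0.0016 + 0.1225 + 0.0081 = 0.2280
O = 0.0879 / √(0.2056 × 0.2280) = 0.0879 / 0.21651 = 0.4060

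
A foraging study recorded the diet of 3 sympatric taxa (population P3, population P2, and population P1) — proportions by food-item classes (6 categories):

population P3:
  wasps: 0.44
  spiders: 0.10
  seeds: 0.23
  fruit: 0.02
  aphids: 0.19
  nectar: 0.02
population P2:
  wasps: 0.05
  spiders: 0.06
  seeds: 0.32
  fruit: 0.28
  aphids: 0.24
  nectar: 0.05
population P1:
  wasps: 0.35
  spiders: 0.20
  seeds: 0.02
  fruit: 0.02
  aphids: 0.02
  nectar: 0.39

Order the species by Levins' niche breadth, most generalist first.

population P2 > population P3 > population P1

Σp_P3ᵢ² = 0.44² + 0.10² + 0.23² + 0.02² + 0.19² + 0.02² = 0.1936 + 0.0100 + 0.0529 + 0.0004 + 0.0361 + 0.0004 = 0.2934
B_P3 = 1 / 0.2934 = 3.4083
Σp_P2ᵢ² = 0.05² + 0.06² + 0.32² + 0.28² + 0.24² + 0.05² = 0.0025 + 0.0036 + 0.1024 + 0.0784 + 0.0576 + 0.0025 = 0.2470
B_P2 = 1 / 0.2470 = 4.0486
Σp_P1ᵢ² = 0.35² + 0.20² + 0.02² + 0.02² + 0.02² + 0.39² = 0.1225 + 0.0400 + 0.0004 + 0.0004 + 0.0004 + 0.1521 = 0.3158
B_P1 = 1 / 0.3158 = 3.1666
Ranking by B (broadest → narrowest): population P2 (4.05) > population P3 (3.41) > population P1 (3.17)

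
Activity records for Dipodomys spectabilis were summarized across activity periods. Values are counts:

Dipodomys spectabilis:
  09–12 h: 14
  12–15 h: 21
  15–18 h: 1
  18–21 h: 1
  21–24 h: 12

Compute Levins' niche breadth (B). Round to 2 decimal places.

Proportions for Dipodomys spectabilis (n=49): 14/49=0.2857, 21/49=0.4286, 1/49=0.0204, 1/49=0.0204, 12/49=0.2449
Σpᵢ² = 0.2857² + 0.4286² + 0.0204² + 0.0204² + 0.2449² = 0.081624 + 0.183698 + 0.000416 + 0.000416 + 0.059976 = 0.326130
B = 1 / 0.326130 = 3.0663

3.07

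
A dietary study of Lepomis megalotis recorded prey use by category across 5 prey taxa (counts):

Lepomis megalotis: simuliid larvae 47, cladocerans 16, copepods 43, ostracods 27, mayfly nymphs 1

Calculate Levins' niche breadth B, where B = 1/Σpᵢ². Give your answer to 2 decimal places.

Proportions for Lepomis megalotis (n=134): 47/134=0.3507, 16/134=0.1194, 43/134=0.3209, 27/134=0.2015, 1/134=0.0075
Σpᵢ² = 0.3507² + 0.1194² + 0.3209² + 0.2015² + 0.0075² = 0.122990 + 0.014256 + 0.102977 + 0.040602 + 0.000056 = 0.280881
B = 1 / 0.280881 = 3.5602

3.56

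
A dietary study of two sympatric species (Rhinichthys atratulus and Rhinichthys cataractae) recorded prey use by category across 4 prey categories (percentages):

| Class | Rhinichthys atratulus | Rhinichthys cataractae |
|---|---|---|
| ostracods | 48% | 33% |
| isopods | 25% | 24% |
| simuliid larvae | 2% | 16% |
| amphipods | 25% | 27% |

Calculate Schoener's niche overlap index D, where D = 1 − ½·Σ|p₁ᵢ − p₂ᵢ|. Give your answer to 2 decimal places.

0.84

Convert percentages to proportions (divide by 100).
Σ|p₁ᵢ − p₂ᵢ| = 0.15 + 0.01 + 0.14 + 0.02 = 0.32
D = 1 − ½ × 0.32 = 1 − 0.160 = 0.8400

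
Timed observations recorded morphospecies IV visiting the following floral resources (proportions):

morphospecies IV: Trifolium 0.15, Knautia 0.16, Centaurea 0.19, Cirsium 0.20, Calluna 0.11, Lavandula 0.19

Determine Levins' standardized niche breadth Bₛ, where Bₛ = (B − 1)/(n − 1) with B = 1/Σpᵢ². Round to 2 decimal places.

0.96

Σpᵢ² = 0.15² + 0.16² + 0.19² + 0.20² + 0.11² + 0.19² = 0.0225 + 0.0256 + 0.0361 + 0.0400 + 0.0121 + 0.0361 = 0.1724
B = 1 / 0.1724 = 5.8005
Bₛ = (B − 1)/(n − 1) = (5.8005 − 1)/(6 − 1) = 4.8005/5 = 0.9601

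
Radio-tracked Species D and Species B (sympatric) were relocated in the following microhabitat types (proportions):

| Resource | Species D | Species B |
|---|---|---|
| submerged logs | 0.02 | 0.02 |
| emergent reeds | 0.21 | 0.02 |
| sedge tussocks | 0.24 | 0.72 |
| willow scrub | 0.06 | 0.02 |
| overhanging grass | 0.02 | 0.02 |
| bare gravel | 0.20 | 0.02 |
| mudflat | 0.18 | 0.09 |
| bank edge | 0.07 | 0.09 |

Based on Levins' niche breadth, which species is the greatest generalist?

Species D

Σp_Dᵢ² = 0.02² + 0.21² + 0.24² + 0.06² + 0.02² + 0.20² + 0.18² + 0.07² = 0.0004 + 0.0441 + 0.0576 + 0.0036 + 0.0004 + 0.0400 + 0.0324 + 0.0049 = 0.1834
B_D = 1 / 0.1834 = 5.4526
Σp_Bᵢ² = 0.02² + 0.02² + 0.72² + 0.02² + 0.02² + 0.02² + 0.09² + 0.09² = 0.0004 + 0.0004 + 0.5184 + 0.0004 + 0.0004 + 0.0004 + 0.0081 + 0.0081 = 0.5366
B_B = 1 / 0.5366 = 1.8636
Highest B → broadest niche (most generalist): Species D (B = 5.45).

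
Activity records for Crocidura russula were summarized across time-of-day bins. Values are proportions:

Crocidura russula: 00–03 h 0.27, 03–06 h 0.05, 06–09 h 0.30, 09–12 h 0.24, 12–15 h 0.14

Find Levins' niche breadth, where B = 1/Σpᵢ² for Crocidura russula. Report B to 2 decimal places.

Σpᵢ² = 0.27² + 0.05² + 0.30² + 0.24² + 0.14² = 0.0729 + 0.0025 + 0.0900 + 0.0576 + 0.0196 = 0.2426
B = 1 / 0.2426 = 4.1220

4.12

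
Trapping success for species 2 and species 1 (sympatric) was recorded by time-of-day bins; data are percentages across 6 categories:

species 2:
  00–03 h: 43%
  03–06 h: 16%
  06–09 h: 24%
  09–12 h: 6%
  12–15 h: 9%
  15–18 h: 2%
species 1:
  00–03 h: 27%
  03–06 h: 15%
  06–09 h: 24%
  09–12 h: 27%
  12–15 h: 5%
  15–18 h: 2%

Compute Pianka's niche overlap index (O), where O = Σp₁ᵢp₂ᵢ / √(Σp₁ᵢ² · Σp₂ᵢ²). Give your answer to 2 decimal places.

Convert percentages to proportions (divide by 100).
Σ p₁ᵢp₂ᵢ = 0.1161 + 0.0240 + 0.0576 + 0.0162 + 0.0045 + 0.0004 = 0.2188
Σp_1ᵢ² = 0.43² + 0.16² + 0.24² + 0.06² + 0.09² + 0.02² = 0.1849 + 0.0256 + 0.0576 + 0.0036 + 0.0081 + 0.0004 = 0.2802
Σp_2ᵢ² = 0.27² + 0.15² + 0.24² + 0.27² + 0.05² + 0.02² = 0.0729 + 0.0225 + 0.0576 + 0.0729 + 0.0025 + 0.0004 = 0.2288
O = 0.2188 / √(0.2802 × 0.2288) = 0.2188 / 0.25320 = 0.8641

0.86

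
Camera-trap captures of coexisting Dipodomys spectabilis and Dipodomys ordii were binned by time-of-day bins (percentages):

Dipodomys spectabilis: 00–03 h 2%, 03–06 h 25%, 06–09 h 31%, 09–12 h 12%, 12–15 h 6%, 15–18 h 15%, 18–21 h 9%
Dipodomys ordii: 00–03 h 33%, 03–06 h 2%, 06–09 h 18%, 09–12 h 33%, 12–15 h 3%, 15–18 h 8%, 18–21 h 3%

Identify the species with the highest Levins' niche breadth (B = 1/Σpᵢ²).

Dipodomys spectabilis

Convert percentages to proportions (divide by 100).
Σp_specᵢ² = 0.02² + 0.25² + 0.31² + 0.12² + 0.06² + 0.15² + 0.09² = 0.0004 + 0.0625 + 0.0961 + 0.0144 + 0.0036 + 0.0225 + 0.0081 = 0.2076
B_spec = 1 / 0.2076 = 4.8170
Σp_ordiᵢ² = 0.33² + 0.02² + 0.18² + 0.33² + 0.03² + 0.08² + 0.03² = 0.1089 + 0.0004 + 0.0324 + 0.1089 + 0.0009 + 0.0064 + 0.0009 = 0.2588
B_ordi = 1 / 0.2588 = 3.8640
Highest B → broadest niche (most generalist): Dipodomys spectabilis (B = 4.82).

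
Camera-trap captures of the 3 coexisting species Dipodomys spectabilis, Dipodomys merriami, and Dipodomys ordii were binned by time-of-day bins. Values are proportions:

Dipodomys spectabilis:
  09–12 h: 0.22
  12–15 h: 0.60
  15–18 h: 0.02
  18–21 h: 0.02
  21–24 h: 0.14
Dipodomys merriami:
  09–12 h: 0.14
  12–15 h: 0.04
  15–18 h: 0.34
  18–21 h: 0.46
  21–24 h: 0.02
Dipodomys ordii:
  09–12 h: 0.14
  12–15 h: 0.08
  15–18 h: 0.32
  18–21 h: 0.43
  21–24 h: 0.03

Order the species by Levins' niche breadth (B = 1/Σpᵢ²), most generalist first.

Σp_specᵢ² = 0.22² + 0.60² + 0.02² + 0.02² + 0.14² = 0.0484 + 0.3600 + 0.0004 + 0.0004 + 0.0196 = 0.4288
B_spec = 1 / 0.4288 = 2.3321
Σp_merrᵢ² = 0.14² + 0.04² + 0.34² + 0.46² + 0.02² = 0.0196 + 0.0016 + 0.1156 + 0.2116 + 0.0004 = 0.3488
B_merr = 1 / 0.3488 = 2.8670
Σp_ordiᵢ² = 0.14² + 0.08² + 0.32² + 0.43² + 0.03² = 0.0196 + 0.0064 + 0.1024 + 0.1849 + 0.0009 = 0.3142
B_ordi = 1 / 0.3142 = 3.1827
Ranking by B (broadest → narrowest): Dipodomys ordii (3.18) > Dipodomys merriami (2.87) > Dipodomys spectabilis (2.33)

Dipodomys ordii > Dipodomys merriami > Dipodomys spectabilis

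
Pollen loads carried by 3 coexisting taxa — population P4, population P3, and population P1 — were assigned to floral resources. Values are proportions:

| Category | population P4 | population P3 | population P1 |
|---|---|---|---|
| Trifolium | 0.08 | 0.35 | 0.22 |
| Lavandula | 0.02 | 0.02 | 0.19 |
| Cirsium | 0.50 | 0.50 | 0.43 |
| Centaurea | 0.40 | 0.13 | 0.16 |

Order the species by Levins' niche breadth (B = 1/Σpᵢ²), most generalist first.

Σp_P4ᵢ² = 0.08² + 0.02² + 0.50² + 0.40² = 0.0064 + 0.0004 + 0.2500 + 0.1600 = 0.4168
B_P4 = 1 / 0.4168 = 2.3992
Σp_P3ᵢ² = 0.35² + 0.02² + 0.50² + 0.13² = 0.1225 + 0.0004 + 0.2500 + 0.0169 = 0.3898
B_P3 = 1 / 0.3898 = 2.5654
Σp_P1ᵢ² = 0.22² + 0.19² + 0.43² + 0.16² = 0.0484 + 0.0361 + 0.1849 + 0.0256 = 0.2950
B_P1 = 1 / 0.2950 = 3.3898
Ranking by B (broadest → narrowest): population P1 (3.39) > population P3 (2.57) > population P4 (2.40)

population P1 > population P3 > population P4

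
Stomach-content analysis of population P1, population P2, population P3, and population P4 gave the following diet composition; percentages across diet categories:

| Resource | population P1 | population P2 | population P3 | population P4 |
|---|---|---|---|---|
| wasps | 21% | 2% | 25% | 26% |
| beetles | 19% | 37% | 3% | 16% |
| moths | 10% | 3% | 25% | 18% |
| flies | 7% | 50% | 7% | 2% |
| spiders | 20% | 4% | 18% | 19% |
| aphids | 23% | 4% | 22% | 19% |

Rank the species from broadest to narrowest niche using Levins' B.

Convert percentages to proportions (divide by 100).
Σp_P1ᵢ² = 0.21² + 0.19² + 0.10² + 0.07² + 0.20² + 0.23² = 0.0441 + 0.0361 + 0.0100 + 0.0049 + 0.0400 + 0.0529 = 0.1880
B_P1 = 1 / 0.1880 = 5.3191
Σp_P2ᵢ² = 0.02² + 0.37² + 0.03² + 0.50² + 0.04² + 0.04² = 0.0004 + 0.1369 + 0.0009 + 0.2500 + 0.0016 + 0.0016 = 0.3914
B_P2 = 1 / 0.3914 = 2.5549
Σp_P3ᵢ² = 0.25² + 0.03² + 0.25² + 0.07² + 0.18² + 0.22² = 0.0625 + 0.0009 + 0.0625 + 0.0049 + 0.0324 + 0.0484 = 0.2116
B_P3 = 1 / 0.2116 = 4.7259
Σp_P4ᵢ² = 0.26² + 0.16² + 0.18² + 0.02² + 0.19² + 0.19² = 0.0676 + 0.0256 + 0.0324 + 0.0004 + 0.0361 + 0.0361 = 0.1982
B_P4 = 1 / 0.1982 = 5.0454
Ranking by B (broadest → narrowest): population P1 (5.32) > population P4 (5.05) > population P3 (4.73) > population P2 (2.55)

population P1 > population P4 > population P3 > population P2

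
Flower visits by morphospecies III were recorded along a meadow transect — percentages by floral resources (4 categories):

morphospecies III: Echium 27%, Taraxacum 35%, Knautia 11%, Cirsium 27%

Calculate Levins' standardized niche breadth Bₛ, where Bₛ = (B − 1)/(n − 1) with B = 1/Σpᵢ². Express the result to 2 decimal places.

Convert percentages to proportions (divide by 100).
Σpᵢ² = 0.27² + 0.35² + 0.11² + 0.27² = 0.0729 + 0.1225 + 0.0121 + 0.0729 = 0.2804
B = 1 / 0.2804 = 3.5663
Bₛ = (B − 1)/(n − 1) = (3.5663 − 1)/(4 − 1) = 2.5663/3 = 0.8554

0.86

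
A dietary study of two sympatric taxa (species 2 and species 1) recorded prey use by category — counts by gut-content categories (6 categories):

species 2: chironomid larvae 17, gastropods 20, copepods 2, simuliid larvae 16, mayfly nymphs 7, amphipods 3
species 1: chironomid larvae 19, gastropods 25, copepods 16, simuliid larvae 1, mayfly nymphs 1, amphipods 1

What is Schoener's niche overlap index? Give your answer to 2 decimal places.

Proportions for species 2 (n=65): 17/65=0.2615, 20/65=0.3077, 2/65=0.0308, 16/65=0.2462, 7/65=0.1077, 3/65=0.0462
Proportions for species 1 (n=63): 19/63=0.3016, 25/63=0.3968, 16/63=0.2540, 1/63=0.0159, 1/63=0.0159, 1/63=0.0159
Σ|p₁ᵢ − p₂ᵢ| = 0.0401 + 0.0891 + 0.2232 + 0.2303 + 0.0918 + 0.0303 = 0.7048
D = 1 − ½ × 0.7048 = 1 − 0.35240 = 0.64760

0.65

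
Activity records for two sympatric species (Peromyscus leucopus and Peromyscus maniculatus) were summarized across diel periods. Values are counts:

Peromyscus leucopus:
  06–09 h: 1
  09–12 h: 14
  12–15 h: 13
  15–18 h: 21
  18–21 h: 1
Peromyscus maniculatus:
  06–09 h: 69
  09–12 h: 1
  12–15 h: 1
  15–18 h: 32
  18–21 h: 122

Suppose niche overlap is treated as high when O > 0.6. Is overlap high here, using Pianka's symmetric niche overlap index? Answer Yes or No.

No

Proportions for Peromyscus leucopus (n=50): 1/50=0.0200, 14/50=0.2800, 13/50=0.2600, 21/50=0.4200, 1/50=0.0200
Proportions for Peromyscus maniculatus (n=225): 69/225=0.3067, 1/225=0.0044, 1/225=0.0044, 32/225=0.1422, 122/225=0.5422
Σ p₁ᵢp₂ᵢ = 0.006134 + 0.001232 + 0.001144 + 0.059724 + 0.010844 = 0.079078
Σp_1ᵢ² = 0.0200² + 0.2800² + 0.2600² + 0.4200² + 0.0200² = 0.000400 + 0.078400 + 0.067600 + 0.176400 + 0.000400 = 0.323200
Σp_2ᵢ² = 0.3067² + 0.0044² + 0.0044² + 0.1422² + 0.5422² = 0.094065 + 0.000019 + 0.000019 + 0.020221 + 0.293981 = 0.408305
O = 0.079078 / √(0.323200 × 0.408305) = 0.079078 / 0.3632687 = 0.2177
O = 0.2177 < 0.6 → No.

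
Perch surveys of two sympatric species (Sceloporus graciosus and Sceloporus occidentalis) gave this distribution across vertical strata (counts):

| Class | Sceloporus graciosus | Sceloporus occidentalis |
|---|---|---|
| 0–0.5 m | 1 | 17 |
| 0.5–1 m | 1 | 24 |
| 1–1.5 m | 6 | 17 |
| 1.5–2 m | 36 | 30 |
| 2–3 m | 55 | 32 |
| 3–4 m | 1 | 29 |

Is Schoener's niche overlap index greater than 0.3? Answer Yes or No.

Yes

Proportions for Sceloporus graciosus (n=100): 1/100=0.0100, 1/100=0.0100, 6/100=0.0600, 36/100=0.3600, 55/100=0.5500, 1/100=0.0100
Proportions for Sceloporus occidentalis (n=149): 17/149=0.1141, 24/149=0.1611, 17/149=0.1141, 30/149=0.2013, 32/149=0.2148, 29/149=0.1946
Σ|p₁ᵢ − p₂ᵢ| = 0.1041 + 0.1511 + 0.0541 + 0.1587 + 0.3352 + 0.1846 = 0.9878
D = 1 − ½ × 0.9878 = 1 − 0.49390 = 0.50610
D = 0.50610 > 0.3 → Yes.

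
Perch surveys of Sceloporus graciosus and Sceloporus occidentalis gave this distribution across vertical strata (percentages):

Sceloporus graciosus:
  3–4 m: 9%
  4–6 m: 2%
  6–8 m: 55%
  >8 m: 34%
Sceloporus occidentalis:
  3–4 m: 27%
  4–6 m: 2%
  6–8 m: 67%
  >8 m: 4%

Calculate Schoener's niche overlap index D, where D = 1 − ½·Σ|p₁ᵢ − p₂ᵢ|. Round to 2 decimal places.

0.70

Convert percentages to proportions (divide by 100).
Σ|p₁ᵢ − p₂ᵢ| = 0.18 + 0.00 + 0.12 + 0.30 = 0.60
D = 1 − ½ × 0.60 = 1 − 0.300 = 0.7000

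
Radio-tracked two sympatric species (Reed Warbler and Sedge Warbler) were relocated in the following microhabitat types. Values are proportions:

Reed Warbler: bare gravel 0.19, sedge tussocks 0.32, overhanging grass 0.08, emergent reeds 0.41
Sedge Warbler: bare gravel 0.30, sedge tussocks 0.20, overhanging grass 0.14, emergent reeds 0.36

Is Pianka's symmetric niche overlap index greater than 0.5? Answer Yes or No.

Σ p₁ᵢp₂ᵢ = 0.0570 + 0.0640 + 0.0112 + 0.1476 = 0.2798
Σp_1ᵢ² = 0.19² + 0.32² + 0.08² + 0.41² = 0.0361 + 0.1024 + 0.0064 + 0.1681 = 0.3130
Σp_2ᵢ² = 0.30² + 0.20² + 0.14² + 0.36² = 0.0900 + 0.0400 + 0.0196 + 0.1296 = 0.2792
O = 0.2798 / √(0.3130 × 0.2792) = 0.2798 / 0.29562 = 0.9465
O = 0.9465 > 0.5 → Yes.

Yes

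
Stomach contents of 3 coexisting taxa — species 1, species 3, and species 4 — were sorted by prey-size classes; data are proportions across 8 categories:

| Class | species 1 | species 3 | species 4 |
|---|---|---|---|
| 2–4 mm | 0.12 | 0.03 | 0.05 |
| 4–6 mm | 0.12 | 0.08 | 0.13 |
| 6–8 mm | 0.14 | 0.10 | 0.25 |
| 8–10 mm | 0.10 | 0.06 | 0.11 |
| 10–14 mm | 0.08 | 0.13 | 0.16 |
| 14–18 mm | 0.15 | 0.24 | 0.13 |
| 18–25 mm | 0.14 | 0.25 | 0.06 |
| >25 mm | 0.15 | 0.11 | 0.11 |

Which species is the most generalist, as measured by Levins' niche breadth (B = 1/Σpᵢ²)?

Σp_1ᵢ² = 0.12² + 0.12² + 0.14² + 0.10² + 0.08² + 0.15² + 0.14² + 0.15² = 0.0144 + 0.0144 + 0.0196 + 0.0100 + 0.0064 + 0.0225 + 0.0196 + 0.0225 = 0.1294
B_1 = 1 / 0.1294 = 7.7280
Σp_3ᵢ² = 0.03² + 0.08² + 0.10² + 0.06² + 0.13² + 0.24² + 0.25² + 0.11² = 0.0009 + 0.0064 + 0.0100 + 0.0036 + 0.0169 + 0.0576 + 0.0625 + 0.0121 = 0.1700
B_3 = 1 / 0.1700 = 5.8824
Σp_4ᵢ² = 0.05² + 0.13² + 0.25² + 0.11² + 0.16² + 0.13² + 0.06² + 0.11² = 0.0025 + 0.0169 + 0.0625 + 0.0121 + 0.0256 + 0.0169 + 0.0036 + 0.0121 = 0.1522
B_4 = 1 / 0.1522 = 6.5703
Highest B → broadest niche (most generalist): species 1 (B = 7.73).

species 1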